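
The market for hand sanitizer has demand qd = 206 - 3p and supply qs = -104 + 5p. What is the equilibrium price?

p* = 38.75

Set qd = qs: 206 - 3p = -104 + 5p.
310 = 8p, so p* = 38.75.
q* = 206 − 3(38.75) = 89.75.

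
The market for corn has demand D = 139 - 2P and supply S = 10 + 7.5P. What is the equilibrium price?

Set D = S: 139 - 2P = 10 + 7.5P.
129 = 9.5P, so P* = 258/19.
Q* = 139 − 2(258/19) = 2125/19.

P* = 258/19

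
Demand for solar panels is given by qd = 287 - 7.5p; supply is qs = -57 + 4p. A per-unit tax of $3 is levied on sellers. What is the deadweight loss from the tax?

Pre-tax equilibrium: p* = 688/23, q* = 1441/23.
Tax on sellers shifts supply to qs = -57 + 4(p − 3) = -69 + 4p.
287 - 7.5p = -69 + 4p gives buyer price pb = 712/23; sellers receive ps = 712/23 − 3 = 643/23.
New quantity: q = 287 − 7.5(712/23) = 1261/23.
DWL = ½ × 3 × (1441/23 − 1261/23) = 270/23.

Deadweight loss = 270/23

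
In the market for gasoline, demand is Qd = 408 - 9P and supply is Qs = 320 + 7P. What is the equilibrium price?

Set Qd = Qs: 408 - 9P = 320 + 7P.
88 = 16P, so P* = 5.5.
Q* = 408 − 9(5.5) = 358.5.

P* = 5.5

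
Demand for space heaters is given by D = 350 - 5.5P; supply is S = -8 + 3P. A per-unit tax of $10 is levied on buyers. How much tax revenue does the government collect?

Pre-tax equilibrium: P* = 716/17, Q* = 2012/17.
Tax on buyers shifts demand to D = 350 − 5.5(P + 10) = 295 - 5.5P.
295 - 5.5P = -8 + 3P gives seller price Ps = 606/17; buyers pay Pb = 606/17 + 10 = 776/17.
New quantity: Q = 350 − 5.5(776/17) = 1682/17.
Revenue = 10 × 1682/17 = 16820/17.

Tax revenue = 16820/17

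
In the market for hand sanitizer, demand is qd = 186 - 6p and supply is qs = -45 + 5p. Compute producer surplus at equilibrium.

Equilibrium: 186 - 6p = -45 + 5p gives p* = 21, q* = 60.
Supply starts at p = 9 (where qs = 0).
PS = ½(21 − 9)(60) = 360.

Producer surplus = 360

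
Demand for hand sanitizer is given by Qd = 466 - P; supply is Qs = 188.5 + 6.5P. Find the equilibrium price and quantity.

P* = 37, Q* = 429

Set Qd = Qs: 466 - P = 188.5 + 6.5P.
277.5 = 7.5P, so P* = 37.
Q* = 466 − 1(37) = 429.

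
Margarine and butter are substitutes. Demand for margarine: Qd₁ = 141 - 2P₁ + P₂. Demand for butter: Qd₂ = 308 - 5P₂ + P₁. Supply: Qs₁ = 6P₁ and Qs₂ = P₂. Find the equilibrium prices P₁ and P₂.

Market 1: 141 - 2P₁ + P₂ = 6P₁ → 8P₁ - P₂ = 141.
Market 2: 6P₂ - P₁ = 308.
Eliminating P₂: 6×(1) + 1×(2) gives 47P₁ = 1154, so P₁ = 1154/47.
Back-substitute into (2): P₂ = (308 + 1×1154/47) / 6 = 2605/47.

P₁ = 1154/47, P₂ = 2605/47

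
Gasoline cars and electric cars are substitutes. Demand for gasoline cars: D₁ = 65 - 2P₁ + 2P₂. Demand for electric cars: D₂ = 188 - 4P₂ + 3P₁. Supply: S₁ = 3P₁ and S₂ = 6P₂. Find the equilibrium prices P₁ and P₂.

Market 1: 65 - 2P₁ + 2P₂ = 3P₁ → 5P₁ - 2P₂ = 65.
Market 2: 10P₂ - 3P₁ = 188.
Eliminating P₂: 10×(1) + 2×(2) gives 44P₁ = 1026, so P₁ = 513/22.
Back-substitute into (2): P₂ = (188 + 3×513/22) / 10 = 1135/44.

P₁ = 513/22, P₂ = 1135/44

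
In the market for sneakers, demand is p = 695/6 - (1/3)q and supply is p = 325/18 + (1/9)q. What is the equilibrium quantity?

Set the two price expressions equal: 695/6 - (1/3)q = 325/18 + (1/9)q.
880/9 = (4/9)q, so q* = 220.
p* = 695/6 − (1/3)(220) = 42.5.

q* = 220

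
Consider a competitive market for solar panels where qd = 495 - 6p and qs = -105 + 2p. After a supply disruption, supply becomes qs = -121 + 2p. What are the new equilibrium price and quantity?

p' = 77, q' = 33

Original equilibrium: p* = 75, q* = 45.
New equilibrium: 495 - 6p = -121 + 2p, so 616 = 8p and p' = 77; q' = 495 − 6(77) = 33.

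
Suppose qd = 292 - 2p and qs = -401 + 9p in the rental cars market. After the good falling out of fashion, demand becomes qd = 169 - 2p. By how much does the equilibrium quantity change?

Δq = -1107/11

Original equilibrium: p* = 63, q* = 166.
New equilibrium: 169 - 2p = -401 + 9p, so 570 = 11p and p' = 570/11; q' = 169 − 2(570/11) = 719/11.
Change in quantity: 719/11 − 166 = -1107/11.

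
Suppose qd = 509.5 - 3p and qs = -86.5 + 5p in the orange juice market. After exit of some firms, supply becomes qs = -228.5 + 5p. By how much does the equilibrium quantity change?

Δq = -53.25

Original equilibrium: p* = 74.5, q* = 286.
New equilibrium: 509.5 - 3p = -228.5 + 5p, so 738 = 8p and p' = 92.25; q' = 509.5 − 3(92.25) = 232.75.
Change in quantity: 232.75 − 286 = -53.25.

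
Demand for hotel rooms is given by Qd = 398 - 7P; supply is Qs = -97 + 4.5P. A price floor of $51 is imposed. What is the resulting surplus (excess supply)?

Surplus = 91.5

Equilibrium price would be P* = 990/23, so the floor at 51 binds.
At P = 51: Qd = 41, Qs = 132.5.
Surplus = 132.5 − 41 = 91.5.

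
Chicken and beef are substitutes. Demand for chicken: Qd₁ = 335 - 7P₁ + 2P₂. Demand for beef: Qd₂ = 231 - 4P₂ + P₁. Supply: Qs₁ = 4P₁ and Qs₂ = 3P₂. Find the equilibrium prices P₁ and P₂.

Market 1: 335 - 7P₁ + 2P₂ = 4P₁ → 11P₁ - 2P₂ = 335.
Market 2: 7P₂ - P₁ = 231.
Eliminating P₂: 7×(1) + 2×(2) gives 75P₁ = 2807, so P₁ = 2807/75.
Back-substitute into (2): P₂ = (231 + 1×2807/75) / 7 = 2876/75.

P₁ = 2807/75, P₂ = 2876/75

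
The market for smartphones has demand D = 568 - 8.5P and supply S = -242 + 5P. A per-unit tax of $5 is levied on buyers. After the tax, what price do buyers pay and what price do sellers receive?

Buyers pay 1670/27, sellers receive 1535/27

Pre-tax equilibrium: P* = 60, Q* = 58.
Tax on buyers shifts demand to D = 568 − 8.5(P + 5) = 525.5 - 8.5P.
525.5 - 8.5P = -242 + 5P gives seller price Ps = 1535/27; buyers pay Pb = 1535/27 + 5 = 1670/27.
New quantity: Q = 568 − 8.5(1670/27) = 1141/27.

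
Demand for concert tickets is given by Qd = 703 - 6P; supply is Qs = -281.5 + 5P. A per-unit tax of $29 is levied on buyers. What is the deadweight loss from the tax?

Pre-tax equilibrium: P* = 89.5, Q* = 166.
Tax on buyers shifts demand to Qd = 703 − 6(P + 29) = 529 - 6P.
529 - 6P = -281.5 + 5P gives seller price Ps = 1621/22; buyers pay Pb = 1621/22 + 29 = 2259/22.
New quantity: Q = 703 − 6(2259/22) = 956/11.
DWL = ½ × 29 × (166 − 956/11) = 12615/11.

Deadweight loss = 12615/11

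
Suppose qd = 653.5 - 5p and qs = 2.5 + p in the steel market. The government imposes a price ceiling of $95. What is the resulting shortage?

Shortage = 81

Equilibrium price would be p* = 108.5, so the ceiling at 95 binds.
At p = 95: qd = 653.5 − 5(95) = 178.5, qs = 2.5 + 1(95) = 97.5.
Shortage = 178.5 − 97.5 = 81.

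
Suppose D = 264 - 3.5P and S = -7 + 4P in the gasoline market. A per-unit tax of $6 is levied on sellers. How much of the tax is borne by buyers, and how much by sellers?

Pre-tax equilibrium: P* = 542/15, Q* = 2063/15.
Tax on sellers shifts supply to S = -7 + 4(P − 6) = -31 + 4P.
264 - 3.5P = -31 + 4P gives buyer price Pb = 118/3; sellers receive Ps = 118/3 − 6 = 100/3.
New quantity: Q = 264 − 3.5(118/3) = 379/3.
Buyer burden = 118/3 − 542/15 = 3.2; seller burden = 542/15 − 100/3 = 2.8.

Buyers bear $3.2, sellers bear $2.8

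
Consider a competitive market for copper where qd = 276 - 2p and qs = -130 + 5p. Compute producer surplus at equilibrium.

Producer surplus = 2560

Equilibrium: 276 - 2p = -130 + 5p gives p* = 58, q* = 160.
Supply starts at p = 26 (where qs = 0).
PS = ½(58 − 26)(160) = 2560.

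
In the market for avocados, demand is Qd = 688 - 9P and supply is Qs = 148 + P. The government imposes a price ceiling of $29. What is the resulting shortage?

Shortage = 250

Equilibrium price would be P* = 54, so the ceiling at 29 binds.
At P = 29: Qd = 688 − 9(29) = 427, Qs = 148 + 1(29) = 177.
Shortage = 427 − 177 = 250.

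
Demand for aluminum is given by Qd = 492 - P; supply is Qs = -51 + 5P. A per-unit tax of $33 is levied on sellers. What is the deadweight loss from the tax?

Deadweight loss = 453.75

Pre-tax equilibrium: P* = 90.5, Q* = 401.5.
Tax on sellers shifts supply to Qs = -51 + 5(P − 33) = -216 + 5P.
492 - P = -216 + 5P gives buyer price Pb = 118; sellers receive Ps = 118 − 33 = 85.
New quantity: Q = 492 − 1(118) = 374.
DWL = ½ × 33 × (401.5 − 374) = 453.75.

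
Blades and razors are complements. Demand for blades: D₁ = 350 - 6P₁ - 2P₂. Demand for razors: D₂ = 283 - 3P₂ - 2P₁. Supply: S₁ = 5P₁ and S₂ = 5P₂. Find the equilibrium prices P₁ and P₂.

P₁ = 1117/42, P₂ = 2413/84

Market 1: 350 - 6P₁ - 2P₂ = 5P₁ → 11P₁ + 2P₂ = 350.
Market 2: 8P₂ + 2P₁ = 283.
Eliminating P₂: 8×(1) − 2×(2) gives 84P₁ = 2234, so P₁ = 1117/42.
Back-substitute into (2): P₂ = (283 − 2×1117/42) / 8 = 2413/84.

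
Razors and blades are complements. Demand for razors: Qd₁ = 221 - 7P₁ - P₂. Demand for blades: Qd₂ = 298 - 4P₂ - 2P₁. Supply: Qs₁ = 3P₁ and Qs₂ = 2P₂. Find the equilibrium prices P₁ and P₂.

P₁ = 514/29, P₂ = 1269/29

Market 1: 221 - 7P₁ - P₂ = 3P₁ → 10P₁ + P₂ = 221.
Market 2: 6P₂ + 2P₁ = 298.
Eliminating P₂: 6×(1) − 1×(2) gives 58P₁ = 1028, so P₁ = 514/29.
Back-substitute into (2): P₂ = (298 − 2×514/29) / 6 = 1269/29.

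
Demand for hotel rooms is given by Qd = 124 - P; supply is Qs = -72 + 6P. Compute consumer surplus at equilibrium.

Consumer surplus = 4608

Equilibrium: 124 - P = -72 + 6P gives P* = 28, Q* = 96.
Demand choke price (Qd = 0): P = 124.
CS = ½(124 − 28)(96) = 4608.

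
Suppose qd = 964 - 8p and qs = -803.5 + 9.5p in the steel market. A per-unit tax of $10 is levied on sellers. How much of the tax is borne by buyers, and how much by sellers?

Pre-tax equilibrium: p* = 101, q* = 156.
Tax on sellers shifts supply to qs = -803.5 + 9.5(p − 10) = -898.5 + 9.5p.
964 - 8p = -898.5 + 9.5p gives buyer price pb = 745/7; sellers receive ps = 745/7 − 10 = 675/7.
New quantity: q = 964 − 8(745/7) = 788/7.
Buyer burden = 745/7 − 101 = 38/7; seller burden = 101 − 675/7 = 32/7.

Buyers bear 38/7, sellers bear 32/7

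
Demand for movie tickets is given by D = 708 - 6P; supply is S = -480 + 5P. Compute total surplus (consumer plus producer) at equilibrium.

Total surplus = 660

Equilibrium: 708 - 6P = -480 + 5P gives P* = 108, Q* = 60.
Demand choke price: P = 118; supply starts at P = 96.
CS = ½(118 − 108)(60) = 300; PS = ½(108 − 96)(60) = 360.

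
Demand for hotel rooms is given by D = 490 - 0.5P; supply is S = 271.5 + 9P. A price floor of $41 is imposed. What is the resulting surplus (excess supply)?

Surplus = 171

Equilibrium price would be P* = 23, so the floor at 41 binds.
At P = 41: D = 469.5, S = 640.5.
Surplus = 640.5 − 469.5 = 171.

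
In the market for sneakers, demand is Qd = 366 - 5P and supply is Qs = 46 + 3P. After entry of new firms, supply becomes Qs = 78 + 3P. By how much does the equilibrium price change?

ΔP = -4

Original equilibrium: P* = 40, Q* = 166.
New equilibrium: 366 - 5P = 78 + 3P, so 288 = 8P and P' = 36; Q' = 366 − 5(36) = 186.
Change in price: 36 − 40 = -4.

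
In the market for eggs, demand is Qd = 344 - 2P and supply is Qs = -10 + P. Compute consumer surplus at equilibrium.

Equilibrium: 344 - 2P = -10 + P gives P* = 118, Q* = 108.
Demand choke price (Qd = 0): P = 172.
CS = ½(172 − 118)(108) = 2916.

Consumer surplus = 2916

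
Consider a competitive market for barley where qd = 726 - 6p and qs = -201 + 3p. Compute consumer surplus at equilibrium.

Consumer surplus = 972

Equilibrium: 726 - 6p = -201 + 3p gives p* = 103, q* = 108.
Demand choke price (qd = 0): p = 121.
CS = ½(121 − 103)(108) = 972.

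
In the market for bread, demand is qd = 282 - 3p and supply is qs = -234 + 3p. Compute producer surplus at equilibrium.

Producer surplus = 96

Equilibrium: 282 - 3p = -234 + 3p gives p* = 86, q* = 24.
Supply starts at p = 78 (where qs = 0).
PS = ½(86 − 78)(24) = 96.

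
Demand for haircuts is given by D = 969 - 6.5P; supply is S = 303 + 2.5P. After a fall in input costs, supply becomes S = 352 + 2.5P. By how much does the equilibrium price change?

ΔP = -49/9

Original equilibrium: P* = 74, Q* = 488.
New equilibrium: 969 - 6.5P = 352 + 2.5P, so 617 = 9P and P' = 617/9; Q' = 969 − 6.5(617/9) = 9421/18.
Change in price: 617/9 − 74 = -49/9.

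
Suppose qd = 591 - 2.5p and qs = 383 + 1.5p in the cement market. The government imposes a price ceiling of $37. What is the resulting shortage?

Equilibrium price would be p* = 52, so the ceiling at 37 binds.
At p = 37: qd = 591 − 2.5(37) = 498.5, qs = 383 + 1.5(37) = 438.5.
Shortage = 498.5 − 438.5 = 60.

Shortage = 60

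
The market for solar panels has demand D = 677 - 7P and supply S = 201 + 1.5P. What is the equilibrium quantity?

Set D = S: 677 - 7P = 201 + 1.5P.
476 = 8.5P, so P* = 56.
Q* = 677 − 7(56) = 285.

Q* = 285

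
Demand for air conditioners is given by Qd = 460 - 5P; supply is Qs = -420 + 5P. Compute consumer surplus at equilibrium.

Equilibrium: 460 - 5P = -420 + 5P gives P* = 88, Q* = 20.
Demand choke price (Qd = 0): P = 92.
CS = ½(92 − 88)(20) = 40.

Consumer surplus = 40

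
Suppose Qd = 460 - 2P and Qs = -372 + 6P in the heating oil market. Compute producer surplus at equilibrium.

Equilibrium: 460 - 2P = -372 + 6P gives P* = 104, Q* = 252.
Supply starts at P = 62 (where Qs = 0).
PS = ½(104 − 62)(252) = 5292.

Producer surplus = 5292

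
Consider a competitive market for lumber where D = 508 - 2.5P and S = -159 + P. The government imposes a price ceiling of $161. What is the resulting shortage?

Shortage = 103.5

Equilibrium price would be P* = 1334/7, so the ceiling at 161 binds.
At P = 161: D = 508 − 2.5(161) = 105.5, S = -159 + 1(161) = 2.
Shortage = 105.5 − 2 = 103.5.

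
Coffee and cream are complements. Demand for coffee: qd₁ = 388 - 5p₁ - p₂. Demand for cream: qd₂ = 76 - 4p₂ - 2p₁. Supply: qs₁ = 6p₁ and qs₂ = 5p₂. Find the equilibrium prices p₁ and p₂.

p₁ = 3416/97, p₂ = 60/97

Market 1: 388 - 5p₁ - p₂ = 6p₁ → 11p₁ + p₂ = 388.
Market 2: 9p₂ + 2p₁ = 76.
Eliminating p₂: 9×(1) − 1×(2) gives 97p₁ = 3416, so p₁ = 3416/97.
Back-substitute into (2): p₂ = (76 − 2×3416/97) / 9 = 60/97.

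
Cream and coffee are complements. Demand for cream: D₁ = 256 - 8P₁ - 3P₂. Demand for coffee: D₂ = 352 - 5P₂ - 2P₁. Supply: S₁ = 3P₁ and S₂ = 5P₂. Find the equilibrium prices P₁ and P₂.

Market 1: 256 - 8P₁ - 3P₂ = 3P₁ → 11P₁ + 3P₂ = 256.
Market 2: 10P₂ + 2P₁ = 352.
Eliminating P₂: 10×(1) − 3×(2) gives 104P₁ = 1504, so P₁ = 188/13.
Back-substitute into (2): P₂ = (352 − 2×188/13) / 10 = 420/13.

P₁ = 188/13, P₂ = 420/13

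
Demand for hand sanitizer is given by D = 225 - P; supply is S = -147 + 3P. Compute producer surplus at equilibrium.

Producer surplus = 2904

Equilibrium: 225 - P = -147 + 3P gives P* = 93, Q* = 132.
Supply starts at P = 49 (where S = 0).
PS = ½(93 − 49)(132) = 2904.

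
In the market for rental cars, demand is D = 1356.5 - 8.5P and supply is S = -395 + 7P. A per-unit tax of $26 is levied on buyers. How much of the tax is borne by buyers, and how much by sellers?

Buyers bear 364/31, sellers bear 442/31

Pre-tax equilibrium: P* = 113, Q* = 396.
Tax on buyers shifts demand to D = 1356.5 − 8.5(P + 26) = 1135.5 - 8.5P.
1135.5 - 8.5P = -395 + 7P gives seller price Ps = 3061/31; buyers pay Pb = 3061/31 + 26 = 3867/31.
New quantity: Q = 1356.5 − 8.5(3867/31) = 9182/31.
Buyer burden = 3867/31 − 113 = 364/31; seller burden = 113 − 3061/31 = 442/31.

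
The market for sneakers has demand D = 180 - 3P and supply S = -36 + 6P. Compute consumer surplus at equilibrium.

Equilibrium: 180 - 3P = -36 + 6P gives P* = 24, Q* = 108.
Demand choke price (D = 0): P = 60.
CS = ½(60 − 24)(108) = 1944.

Consumer surplus = 1944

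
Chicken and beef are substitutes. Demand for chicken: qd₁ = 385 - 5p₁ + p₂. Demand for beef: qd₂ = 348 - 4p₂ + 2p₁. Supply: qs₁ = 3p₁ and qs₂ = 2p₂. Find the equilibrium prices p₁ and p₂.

Market 1: 385 - 5p₁ + p₂ = 3p₁ → 8p₁ - p₂ = 385.
Market 2: 6p₂ - 2p₁ = 348.
Eliminating p₂: 6×(1) + 1×(2) gives 46p₁ = 2658, so p₁ = 1329/23.
Back-substitute into (2): p₂ = (348 + 2×1329/23) / 6 = 1777/23.

p₁ = 1329/23, p₂ = 1777/23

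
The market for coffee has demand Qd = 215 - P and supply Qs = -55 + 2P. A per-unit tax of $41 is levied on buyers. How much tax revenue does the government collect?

Tax revenue = 12013/3

Pre-tax equilibrium: P* = 90, Q* = 125.
Tax on buyers shifts demand to Qd = 215 − 1(P + 41) = 174 - P.
174 - P = -55 + 2P gives seller price Ps = 229/3; buyers pay Pb = 229/3 + 41 = 352/3.
New quantity: Q = 215 − 1(352/3) = 293/3.
Revenue = 41 × 293/3 = 12013/3.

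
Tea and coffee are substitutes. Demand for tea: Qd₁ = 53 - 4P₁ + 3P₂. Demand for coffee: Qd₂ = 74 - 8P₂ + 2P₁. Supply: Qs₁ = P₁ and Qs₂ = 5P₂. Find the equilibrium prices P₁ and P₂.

P₁ = 911/59, P₂ = 476/59

Market 1: 53 - 4P₁ + 3P₂ = P₁ → 5P₁ - 3P₂ = 53.
Market 2: 13P₂ - 2P₁ = 74.
Eliminating P₂: 13×(1) + 3×(2) gives 59P₁ = 911, so P₁ = 911/59.
Back-substitute into (2): P₂ = (74 + 2×911/59) / 13 = 476/59.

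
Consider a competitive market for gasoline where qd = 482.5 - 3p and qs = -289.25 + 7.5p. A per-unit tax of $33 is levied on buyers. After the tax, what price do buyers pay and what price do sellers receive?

Pre-tax equilibrium: p* = 73.5, q* = 262.
Tax on buyers shifts demand to qd = 482.5 − 3(p + 33) = 383.5 - 3p.
383.5 - 3p = -289.25 + 7.5p gives seller price ps = 897/14; buyers pay pb = 897/14 + 33 = 1359/14.
New quantity: q = 482.5 − 3(1359/14) = 1339/7.

Buyers pay 1359/14, sellers receive 897/14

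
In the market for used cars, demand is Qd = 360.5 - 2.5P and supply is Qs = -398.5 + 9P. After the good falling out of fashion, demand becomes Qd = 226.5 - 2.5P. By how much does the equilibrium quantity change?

Original equilibrium: P* = 66, Q* = 195.5.
New equilibrium: 226.5 - 2.5P = -398.5 + 9P, so 625 = 11.5P and P' = 1250/23; Q' = 226.5 − 2.5(1250/23) = 4169/46.
Change in quantity: 4169/46 − 195.5 = -2412/23.

ΔQ = -2412/23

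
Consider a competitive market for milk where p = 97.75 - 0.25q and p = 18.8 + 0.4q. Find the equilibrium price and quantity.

Set the two price expressions equal: 97.75 - 0.25q = 18.8 + 0.4q.
78.95 = 0.65q, so q* = 1579/13.
p* = 97.75 − (0.25)(1579/13) = 876/13.

p* = 876/13, q* = 1579/13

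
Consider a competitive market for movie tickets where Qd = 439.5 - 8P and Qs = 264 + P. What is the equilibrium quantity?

Q* = 283.5

Set Qd = Qs: 439.5 - 8P = 264 + P.
175.5 = 9P, so P* = 19.5.
Q* = 439.5 − 8(19.5) = 283.5.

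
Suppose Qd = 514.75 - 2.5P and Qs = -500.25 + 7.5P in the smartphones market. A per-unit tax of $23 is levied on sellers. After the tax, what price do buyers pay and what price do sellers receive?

Pre-tax equilibrium: P* = 101.5, Q* = 261.
Tax on sellers shifts supply to Qs = -500.25 + 7.5(P − 23) = -672.75 + 7.5P.
514.75 - 2.5P = -672.75 + 7.5P gives buyer price Pb = 118.75; sellers receive Ps = 118.75 − 23 = 95.75.
New quantity: Q = 514.75 − 2.5(118.75) = 217.875.

Buyers pay $118.75, sellers receive $95.75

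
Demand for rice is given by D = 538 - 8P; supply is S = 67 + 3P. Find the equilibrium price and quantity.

P* = 471/11, Q* = 2150/11

Set D = S: 538 - 8P = 67 + 3P.
471 = 11P, so P* = 471/11.
Q* = 538 − 8(471/11) = 2150/11.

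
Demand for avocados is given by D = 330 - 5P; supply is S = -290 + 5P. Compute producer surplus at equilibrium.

Equilibrium: 330 - 5P = -290 + 5P gives P* = 62, Q* = 20.
Supply starts at P = 58 (where S = 0).
PS = ½(62 − 58)(20) = 40.

Producer surplus = 40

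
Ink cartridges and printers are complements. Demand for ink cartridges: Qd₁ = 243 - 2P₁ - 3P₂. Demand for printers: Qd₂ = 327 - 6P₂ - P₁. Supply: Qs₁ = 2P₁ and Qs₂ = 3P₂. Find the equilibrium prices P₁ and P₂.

Market 1: 243 - 2P₁ - 3P₂ = 2P₁ → 4P₁ + 3P₂ = 243.
Market 2: 9P₂ + P₁ = 327.
Eliminating P₂: 9×(1) − 3×(2) gives 33P₁ = 1206, so P₁ = 402/11.
Back-substitute into (2): P₂ = (327 − 1×402/11) / 9 = 355/11.

P₁ = 402/11, P₂ = 355/11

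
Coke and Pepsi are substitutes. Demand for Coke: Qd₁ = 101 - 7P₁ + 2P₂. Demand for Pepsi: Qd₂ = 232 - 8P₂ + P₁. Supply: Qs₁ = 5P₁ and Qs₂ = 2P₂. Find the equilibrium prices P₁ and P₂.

Market 1: 101 - 7P₁ + 2P₂ = 5P₁ → 12P₁ - 2P₂ = 101.
Market 2: 10P₂ - P₁ = 232.
Eliminating P₂: 10×(1) + 2×(2) gives 118P₁ = 1474, so P₁ = 737/59.
Back-substitute into (2): P₂ = (232 + 1×737/59) / 10 = 2885/118.

P₁ = 737/59, P₂ = 2885/118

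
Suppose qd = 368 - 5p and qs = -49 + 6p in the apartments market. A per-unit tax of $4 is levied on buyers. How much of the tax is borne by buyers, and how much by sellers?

Buyers bear 24/11, sellers bear 20/11

Pre-tax equilibrium: p* = 417/11, q* = 1963/11.
Tax on buyers shifts demand to qd = 368 − 5(p + 4) = 348 - 5p.
348 - 5p = -49 + 6p gives seller price ps = 397/11; buyers pay pb = 397/11 + 4 = 441/11.
New quantity: q = 368 − 5(441/11) = 1843/11.
Buyer burden = 441/11 − 417/11 = 24/11; seller burden = 417/11 − 397/11 = 20/11.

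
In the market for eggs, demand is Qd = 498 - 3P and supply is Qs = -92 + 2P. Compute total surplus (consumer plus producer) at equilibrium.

Equilibrium: 498 - 3P = -92 + 2P gives P* = 118, Q* = 144.
Demand choke price: P = 166; supply starts at P = 46.
CS = ½(166 − 118)(144) = 3456; PS = ½(118 − 46)(144) = 5184.

Total surplus = 8640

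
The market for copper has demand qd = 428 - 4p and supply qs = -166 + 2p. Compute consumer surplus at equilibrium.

Equilibrium: 428 - 4p = -166 + 2p gives p* = 99, q* = 32.
Demand choke price (qd = 0): p = 107.
CS = ½(107 − 99)(32) = 128.

Consumer surplus = 128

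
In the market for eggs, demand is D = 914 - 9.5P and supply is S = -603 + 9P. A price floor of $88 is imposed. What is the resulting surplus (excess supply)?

Equilibrium price would be P* = 82, so the floor at 88 binds.
At P = 88: D = 78, S = 189.
Surplus = 189 − 78 = 111.

Surplus = 111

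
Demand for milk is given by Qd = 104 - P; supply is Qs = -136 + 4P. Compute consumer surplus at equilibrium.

Equilibrium: 104 - P = -136 + 4P gives P* = 48, Q* = 56.
Demand choke price (Qd = 0): P = 104.
CS = ½(104 − 48)(56) = 1568.

Consumer surplus = 1568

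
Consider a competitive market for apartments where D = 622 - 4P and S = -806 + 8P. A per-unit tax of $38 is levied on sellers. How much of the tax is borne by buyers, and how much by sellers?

Buyers bear 76/3, sellers bear 38/3

Pre-tax equilibrium: P* = 119, Q* = 146.
Tax on sellers shifts supply to S = -806 + 8(P − 38) = -1110 + 8P.
622 - 4P = -1110 + 8P gives buyer price Pb = 433/3; sellers receive Ps = 433/3 − 38 = 319/3.
New quantity: Q = 622 − 4(433/3) = 134/3.
Buyer burden = 433/3 − 119 = 76/3; seller burden = 119 − 319/3 = 38/3.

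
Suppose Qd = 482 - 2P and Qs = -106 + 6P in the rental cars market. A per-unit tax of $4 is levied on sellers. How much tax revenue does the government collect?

Pre-tax equilibrium: P* = 73.5, Q* = 335.
Tax on sellers shifts supply to Qs = -106 + 6(P − 4) = -130 + 6P.
482 - 2P = -130 + 6P gives buyer price Pb = 76.5; sellers receive Ps = 76.5 − 4 = 72.5.
New quantity: Q = 482 − 2(76.5) = 329.
Revenue = 4 × 329 = 1316.

Tax revenue = 1316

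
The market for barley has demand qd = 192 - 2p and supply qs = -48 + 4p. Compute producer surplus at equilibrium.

Equilibrium: 192 - 2p = -48 + 4p gives p* = 40, q* = 112.
Supply starts at p = 12 (where qs = 0).
PS = ½(40 − 12)(112) = 1568.

Producer surplus = 1568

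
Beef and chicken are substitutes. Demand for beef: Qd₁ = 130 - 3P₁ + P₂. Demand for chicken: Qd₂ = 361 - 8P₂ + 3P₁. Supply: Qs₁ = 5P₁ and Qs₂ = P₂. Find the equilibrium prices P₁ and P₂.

Market 1: 130 - 3P₁ + P₂ = 5P₁ → 8P₁ - P₂ = 130.
Market 2: 9P₂ - 3P₁ = 361.
Eliminating P₂: 9×(1) + 1×(2) gives 69P₁ = 1531, so P₁ = 1531/69.
Back-substitute into (2): P₂ = (361 + 3×1531/69) / 9 = 3278/69.

P₁ = 1531/69, P₂ = 3278/69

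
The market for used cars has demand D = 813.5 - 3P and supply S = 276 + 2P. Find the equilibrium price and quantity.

Set D = S: 813.5 - 3P = 276 + 2P.
537.5 = 5P, so P* = 107.5.
Q* = 813.5 − 3(107.5) = 491.

P* = 107.5, Q* = 491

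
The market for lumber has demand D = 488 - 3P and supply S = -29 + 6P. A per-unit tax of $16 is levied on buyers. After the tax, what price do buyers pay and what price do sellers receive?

Pre-tax equilibrium: P* = 517/9, Q* = 947/3.
Tax on buyers shifts demand to D = 488 − 3(P + 16) = 440 - 3P.
440 - 3P = -29 + 6P gives seller price Ps = 469/9; buyers pay Pb = 469/9 + 16 = 613/9.
New quantity: Q = 488 − 3(613/9) = 851/3.

Buyers pay 613/9, sellers receive 469/9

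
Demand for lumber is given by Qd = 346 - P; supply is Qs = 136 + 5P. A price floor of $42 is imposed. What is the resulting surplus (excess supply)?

Surplus = 42

Equilibrium price would be P* = 35, so the floor at 42 binds.
At P = 42: Qd = 304, Qs = 346.
Surplus = 346 − 304 = 42.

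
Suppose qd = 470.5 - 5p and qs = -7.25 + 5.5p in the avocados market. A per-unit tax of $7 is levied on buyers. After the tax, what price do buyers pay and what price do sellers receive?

Pre-tax equilibrium: p* = 45.5, q* = 243.
Tax on buyers shifts demand to qd = 470.5 − 5(p + 7) = 435.5 - 5p.
435.5 - 5p = -7.25 + 5.5p gives seller price ps = 253/6; buyers pay pb = 253/6 + 7 = 295/6.
New quantity: q = 470.5 − 5(295/6) = 674/3.

Buyers pay 295/6, sellers receive 253/6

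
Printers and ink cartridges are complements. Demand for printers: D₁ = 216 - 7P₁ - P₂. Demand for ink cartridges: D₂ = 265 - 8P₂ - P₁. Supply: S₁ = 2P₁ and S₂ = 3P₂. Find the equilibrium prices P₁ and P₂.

P₁ = 2111/98, P₂ = 2169/98

Market 1: 216 - 7P₁ - P₂ = 2P₁ → 9P₁ + P₂ = 216.
Market 2: 11P₂ + P₁ = 265.
Eliminating P₂: 11×(1) − 1×(2) gives 98P₁ = 2111, so P₁ = 2111/98.
Back-substitute into (2): P₂ = (265 − 1×2111/98) / 11 = 2169/98.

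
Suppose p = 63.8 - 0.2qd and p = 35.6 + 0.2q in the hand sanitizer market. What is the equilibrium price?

p* = 49.7

Set the two price expressions equal: 63.8 - 0.2q = 35.6 + 0.2q.
28.2 = 0.4q, so q* = 70.5.
p* = 63.8 − (0.2)(70.5) = 49.7.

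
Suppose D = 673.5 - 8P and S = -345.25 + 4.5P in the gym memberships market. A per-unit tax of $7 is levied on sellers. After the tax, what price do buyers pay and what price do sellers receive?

Pre-tax equilibrium: P* = 81.5, Q* = 21.5.
Tax on sellers shifts supply to S = -345.25 + 4.5(P − 7) = -376.75 + 4.5P.
673.5 - 8P = -376.75 + 4.5P gives buyer price Pb = 84.02; sellers receive Ps = 84.02 − 7 = 77.02.
New quantity: Q = 673.5 − 8(84.02) = 1.34.

Buyers pay $84.02, sellers receive $77.02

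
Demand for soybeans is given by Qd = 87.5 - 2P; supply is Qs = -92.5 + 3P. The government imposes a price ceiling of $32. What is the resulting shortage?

Equilibrium price would be P* = 36, so the ceiling at 32 binds.
At P = 32: Qd = 87.5 − 2(32) = 23.5, Qs = -92.5 + 3(32) = 3.5.
Shortage = 23.5 − 3.5 = 20.

Shortage = 20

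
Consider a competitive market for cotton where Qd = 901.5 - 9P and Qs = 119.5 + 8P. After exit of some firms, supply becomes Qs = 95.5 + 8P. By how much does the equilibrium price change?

Original equilibrium: P* = 46, Q* = 487.5.
New equilibrium: 901.5 - 9P = 95.5 + 8P, so 806 = 17P and P' = 806/17; Q' = 901.5 − 9(806/17) = 16143/34.
Change in price: 806/17 − 46 = 24/17.

ΔP = 24/17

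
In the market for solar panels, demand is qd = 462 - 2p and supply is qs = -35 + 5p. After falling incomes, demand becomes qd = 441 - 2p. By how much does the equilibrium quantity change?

Original equilibrium: p* = 71, q* = 320.
New equilibrium: 441 - 2p = -35 + 5p, so 476 = 7p and p' = 68; q' = 441 − 2(68) = 305.
Change in quantity: 305 − 320 = -15.

Δq = -15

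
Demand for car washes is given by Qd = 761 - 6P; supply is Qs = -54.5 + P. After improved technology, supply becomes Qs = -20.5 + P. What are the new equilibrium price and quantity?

P' = 1563/14, Q' = 638/7

Original equilibrium: P* = 116.5, Q* = 62.
New equilibrium: 761 - 6P = -20.5 + P, so 781.5 = 7P and P' = 1563/14; Q' = 761 − 6(1563/14) = 638/7.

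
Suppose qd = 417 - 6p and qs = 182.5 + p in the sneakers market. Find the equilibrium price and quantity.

Set qd = qs: 417 - 6p = 182.5 + p.
234.5 = 7p, so p* = 33.5.
q* = 417 − 6(33.5) = 216.

p* = 33.5, q* = 216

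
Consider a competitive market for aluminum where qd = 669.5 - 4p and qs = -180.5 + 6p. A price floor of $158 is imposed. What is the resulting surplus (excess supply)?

Surplus = 730

Equilibrium price would be p* = 85, so the floor at 158 binds.
At p = 158: qd = 37.5, qs = 767.5.
Surplus = 767.5 − 37.5 = 730.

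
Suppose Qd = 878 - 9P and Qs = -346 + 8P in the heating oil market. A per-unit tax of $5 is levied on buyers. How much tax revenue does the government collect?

Tax revenue = 17750/17

Pre-tax equilibrium: P* = 72, Q* = 230.
Tax on buyers shifts demand to Qd = 878 − 9(P + 5) = 833 - 9P.
833 - 9P = -346 + 8P gives seller price Ps = 1179/17; buyers pay Pb = 1179/17 + 5 = 1264/17.
New quantity: Q = 878 − 9(1264/17) = 3550/17.
Revenue = 5 × 3550/17 = 17750/17.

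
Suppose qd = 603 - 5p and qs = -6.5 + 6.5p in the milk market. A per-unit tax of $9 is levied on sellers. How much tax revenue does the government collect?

Pre-tax equilibrium: p* = 53, q* = 338.
Tax on sellers shifts supply to qs = -6.5 + 6.5(p − 9) = -65 + 6.5p.
603 - 5p = -65 + 6.5p gives buyer price pb = 1336/23; sellers receive ps = 1336/23 − 9 = 1129/23.
New quantity: q = 603 − 5(1336/23) = 7189/23.
Revenue = 9 × 7189/23 = 64701/23.

Tax revenue = 64701/23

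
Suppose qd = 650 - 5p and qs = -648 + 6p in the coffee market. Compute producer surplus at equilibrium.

Producer surplus = 300

Equilibrium: 650 - 5p = -648 + 6p gives p* = 118, q* = 60.
Supply starts at p = 108 (where qs = 0).
PS = ½(118 − 108)(60) = 300.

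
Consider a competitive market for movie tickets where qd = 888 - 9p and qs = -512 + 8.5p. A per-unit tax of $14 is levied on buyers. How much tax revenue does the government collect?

Pre-tax equilibrium: p* = 80, q* = 168.
Tax on buyers shifts demand to qd = 888 − 9(p + 14) = 762 - 9p.
762 - 9p = -512 + 8.5p gives seller price ps = 72.8; buyers pay pb = 72.8 + 14 = 86.8.
New quantity: q = 888 − 9(86.8) = 106.8.
Revenue = 14 × 106.8 = 1495.2.

Tax revenue = 1495.2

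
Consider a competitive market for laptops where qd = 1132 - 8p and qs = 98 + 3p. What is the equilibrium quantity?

Set qd = qs: 1132 - 8p = 98 + 3p.
1034 = 11p, so p* = 94.
q* = 1132 − 8(94) = 380.

q* = 380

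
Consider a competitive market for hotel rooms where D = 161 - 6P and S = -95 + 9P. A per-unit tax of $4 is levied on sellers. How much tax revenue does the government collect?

Pre-tax equilibrium: P* = 256/15, Q* = 58.6.
Tax on sellers shifts supply to S = -95 + 9(P − 4) = -131 + 9P.
161 - 6P = -131 + 9P gives buyer price Pb = 292/15; sellers receive Ps = 292/15 − 4 = 232/15.
New quantity: Q = 161 − 6(292/15) = 44.2.
Revenue = 4 × 44.2 = 176.8.

Tax revenue = 176.8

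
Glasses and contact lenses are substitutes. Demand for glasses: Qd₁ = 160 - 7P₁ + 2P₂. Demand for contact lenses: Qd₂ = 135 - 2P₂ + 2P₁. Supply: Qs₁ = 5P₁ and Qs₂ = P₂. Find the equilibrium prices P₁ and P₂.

P₁ = 23.4375, P₂ = 60.625

Market 1: 160 - 7P₁ + 2P₂ = 5P₁ → 12P₁ - 2P₂ = 160.
Market 2: 3P₂ - 2P₁ = 135.
Eliminating P₂: 3×(1) + 2×(2) gives 32P₁ = 750, so P₁ = 23.4375.
Back-substitute into (2): P₂ = (135 + 2×23.4375) / 3 = 60.625.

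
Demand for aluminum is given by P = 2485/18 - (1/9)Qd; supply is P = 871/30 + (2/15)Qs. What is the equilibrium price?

Set the two price expressions equal: 2485/18 - (1/9)Q = 871/30 + (2/15)Q.
4906/45 = (11/45)Q, so Q* = 446.
P* = 2485/18 − (1/9)(446) = 88.5.

P* = 88.5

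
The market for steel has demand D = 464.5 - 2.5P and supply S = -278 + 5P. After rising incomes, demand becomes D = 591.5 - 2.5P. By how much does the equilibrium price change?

ΔP = 254/15

Original equilibrium: P* = 99, Q* = 217.
New equilibrium: 591.5 - 2.5P = -278 + 5P, so 869.5 = 7.5P and P' = 1739/15; Q' = 591.5 − 2.5(1739/15) = 905/3.
Change in price: 1739/15 − 99 = 254/15.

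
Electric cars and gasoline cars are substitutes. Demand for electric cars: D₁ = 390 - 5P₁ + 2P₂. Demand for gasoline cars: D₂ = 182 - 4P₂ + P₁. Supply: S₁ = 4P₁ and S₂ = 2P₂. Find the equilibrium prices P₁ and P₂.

Market 1: 390 - 5P₁ + 2P₂ = 4P₁ → 9P₁ - 2P₂ = 390.
Market 2: 6P₂ - P₁ = 182.
Eliminating P₂: 6×(1) + 2×(2) gives 52P₁ = 2704, so P₁ = 52.
Back-substitute into (2): P₂ = (182 + 1×52) / 6 = 39.

P₁ = 52, P₂ = 39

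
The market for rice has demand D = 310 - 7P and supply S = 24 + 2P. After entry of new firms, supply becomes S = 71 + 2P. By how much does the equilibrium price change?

Original equilibrium: P* = 286/9, Q* = 788/9.
New equilibrium: 310 - 7P = 71 + 2P, so 239 = 9P and P' = 239/9; Q' = 310 − 7(239/9) = 1117/9.
Change in price: 239/9 − 286/9 = -47/9.

ΔP = -47/9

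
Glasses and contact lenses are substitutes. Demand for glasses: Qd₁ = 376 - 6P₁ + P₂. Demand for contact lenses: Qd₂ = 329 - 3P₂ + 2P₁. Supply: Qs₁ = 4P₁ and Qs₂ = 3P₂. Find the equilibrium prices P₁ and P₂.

P₁ = 2585/58, P₂ = 2021/29

Market 1: 376 - 6P₁ + P₂ = 4P₁ → 10P₁ - P₂ = 376.
Market 2: 6P₂ - 2P₁ = 329.
Eliminating P₂: 6×(1) + 1×(2) gives 58P₁ = 2585, so P₁ = 2585/58.
Back-substitute into (2): P₂ = (329 + 2×2585/58) / 6 = 2021/29.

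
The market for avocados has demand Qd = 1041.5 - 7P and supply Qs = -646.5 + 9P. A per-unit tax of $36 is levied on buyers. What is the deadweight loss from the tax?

Pre-tax equilibrium: P* = 105.5, Q* = 303.
Tax on buyers shifts demand to Qd = 1041.5 − 7(P + 36) = 789.5 - 7P.
789.5 - 7P = -646.5 + 9P gives seller price Ps = 89.75; buyers pay Pb = 89.75 + 36 = 125.75.
New quantity: Q = 1041.5 − 7(125.75) = 161.25.
DWL = ½ × 36 × (303 − 161.25) = 2551.5.

Deadweight loss = 2551.5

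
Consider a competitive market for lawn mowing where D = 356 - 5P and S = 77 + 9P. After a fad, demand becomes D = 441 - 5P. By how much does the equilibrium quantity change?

ΔQ = 765/14

Original equilibrium: P* = 279/14, Q* = 3589/14.
New equilibrium: 441 - 5P = 77 + 9P, so 364 = 14P and P' = 26; Q' = 441 − 5(26) = 311.
Change in quantity: 311 − 3589/14 = 765/14.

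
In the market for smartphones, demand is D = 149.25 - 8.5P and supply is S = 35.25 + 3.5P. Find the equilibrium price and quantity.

Set D = S: 149.25 - 8.5P = 35.25 + 3.5P.
114 = 12P, so P* = 9.5.
Q* = 149.25 − 8.5(9.5) = 68.5.

P* = 9.5, Q* = 68.5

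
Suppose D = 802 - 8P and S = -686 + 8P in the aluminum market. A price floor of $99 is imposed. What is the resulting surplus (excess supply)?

Surplus = 96

Equilibrium price would be P* = 93, so the floor at 99 binds.
At P = 99: D = 10, S = 106.
Surplus = 106 − 10 = 96.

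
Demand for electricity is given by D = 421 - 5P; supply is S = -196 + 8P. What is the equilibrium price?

P* = 617/13

Set D = S: 421 - 5P = -196 + 8P.
617 = 13P, so P* = 617/13.
Q* = 421 − 5(617/13) = 2388/13.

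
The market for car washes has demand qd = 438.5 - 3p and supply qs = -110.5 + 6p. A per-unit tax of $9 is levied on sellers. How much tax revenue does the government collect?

Tax revenue = 2137.5

Pre-tax equilibrium: p* = 61, q* = 255.5.
Tax on sellers shifts supply to qs = -110.5 + 6(p − 9) = -164.5 + 6p.
438.5 - 3p = -164.5 + 6p gives buyer price pb = 67; sellers receive ps = 67 − 9 = 58.
New quantity: q = 438.5 − 3(67) = 237.5.
Revenue = 9 × 237.5 = 2137.5.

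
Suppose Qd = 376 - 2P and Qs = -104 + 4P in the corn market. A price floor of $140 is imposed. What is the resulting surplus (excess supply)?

Surplus = 360

Equilibrium price would be P* = 80, so the floor at 140 binds.
At P = 140: Qd = 96, Qs = 456.
Surplus = 456 − 96 = 360.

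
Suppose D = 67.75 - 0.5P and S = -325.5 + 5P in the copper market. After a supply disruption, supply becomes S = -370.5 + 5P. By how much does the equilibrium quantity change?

ΔQ = -45/11

Original equilibrium: P* = 71.5, Q* = 32.
New equilibrium: 67.75 - 0.5P = -370.5 + 5P, so 438.25 = 5.5P and P' = 1753/22; Q' = 67.75 − 0.5(1753/22) = 307/11.
Change in quantity: 307/11 − 32 = -45/11.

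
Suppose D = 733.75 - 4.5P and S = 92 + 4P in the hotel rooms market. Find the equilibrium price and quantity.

Set D = S: 733.75 - 4.5P = 92 + 4P.
641.75 = 8.5P, so P* = 75.5.
Q* = 733.75 − 4.5(75.5) = 394.

P* = 75.5, Q* = 394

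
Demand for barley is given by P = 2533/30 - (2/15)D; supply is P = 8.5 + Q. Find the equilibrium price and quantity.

P* = 75.5, Q* = 67

Set the two price expressions equal: 2533/30 - (2/15)Q = 8.5 + Q.
1139/15 = (17/15)Q, so Q* = 67.
P* = 2533/30 − (2/15)(67) = 75.5.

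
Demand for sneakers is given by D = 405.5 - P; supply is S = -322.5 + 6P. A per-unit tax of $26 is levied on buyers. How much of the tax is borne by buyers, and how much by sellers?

Buyers bear 156/7, sellers bear 26/7

Pre-tax equilibrium: P* = 104, Q* = 301.5.
Tax on buyers shifts demand to D = 405.5 − 1(P + 26) = 379.5 - P.
379.5 - P = -322.5 + 6P gives seller price Ps = 702/7; buyers pay Pb = 702/7 + 26 = 884/7.
New quantity: Q = 405.5 − 1(884/7) = 3909/14.
Buyer burden = 884/7 − 104 = 156/7; seller burden = 104 − 702/7 = 26/7.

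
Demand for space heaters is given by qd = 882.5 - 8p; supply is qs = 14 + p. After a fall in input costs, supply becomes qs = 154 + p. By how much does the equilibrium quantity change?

Original equilibrium: p* = 96.5, q* = 110.5.
New equilibrium: 882.5 - 8p = 154 + p, so 728.5 = 9p and p' = 1457/18; q' = 882.5 − 8(1457/18) = 4229/18.
Change in quantity: 4229/18 − 110.5 = 1120/9.

Δq = 1120/9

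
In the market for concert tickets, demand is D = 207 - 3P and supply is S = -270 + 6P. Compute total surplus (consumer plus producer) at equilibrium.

Total surplus = 576

Equilibrium: 207 - 3P = -270 + 6P gives P* = 53, Q* = 48.
Demand choke price: P = 69; supply starts at P = 45.
CS = ½(69 − 53)(48) = 384; PS = ½(53 − 45)(48) = 192.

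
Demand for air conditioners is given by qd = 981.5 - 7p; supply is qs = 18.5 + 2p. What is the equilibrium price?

Set qd = qs: 981.5 - 7p = 18.5 + 2p.
963 = 9p, so p* = 107.
q* = 981.5 − 7(107) = 232.5.

p* = 107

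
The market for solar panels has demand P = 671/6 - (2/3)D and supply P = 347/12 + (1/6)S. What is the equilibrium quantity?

Q* = 99.5

Set the two price expressions equal: 671/6 - (2/3)Q = 347/12 + (1/6)Q.
995/12 = (5/6)Q, so Q* = 99.5.
P* = 671/6 − (2/3)(99.5) = 45.5.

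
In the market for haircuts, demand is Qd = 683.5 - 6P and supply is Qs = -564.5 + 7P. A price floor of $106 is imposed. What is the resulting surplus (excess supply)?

Equilibrium price would be P* = 96, so the floor at 106 binds.
At P = 106: Qd = 47.5, Qs = 177.5.
Surplus = 177.5 − 47.5 = 130.

Surplus = 130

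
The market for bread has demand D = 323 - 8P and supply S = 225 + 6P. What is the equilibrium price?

Set D = S: 323 - 8P = 225 + 6P.
98 = 14P, so P* = 7.
Q* = 323 − 8(7) = 267.

P* = 7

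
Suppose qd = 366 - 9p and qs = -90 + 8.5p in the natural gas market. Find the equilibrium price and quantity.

Set qd = qs: 366 - 9p = -90 + 8.5p.
456 = 17.5p, so p* = 912/35.
q* = 366 − 9(912/35) = 4602/35.

p* = 912/35, q* = 4602/35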